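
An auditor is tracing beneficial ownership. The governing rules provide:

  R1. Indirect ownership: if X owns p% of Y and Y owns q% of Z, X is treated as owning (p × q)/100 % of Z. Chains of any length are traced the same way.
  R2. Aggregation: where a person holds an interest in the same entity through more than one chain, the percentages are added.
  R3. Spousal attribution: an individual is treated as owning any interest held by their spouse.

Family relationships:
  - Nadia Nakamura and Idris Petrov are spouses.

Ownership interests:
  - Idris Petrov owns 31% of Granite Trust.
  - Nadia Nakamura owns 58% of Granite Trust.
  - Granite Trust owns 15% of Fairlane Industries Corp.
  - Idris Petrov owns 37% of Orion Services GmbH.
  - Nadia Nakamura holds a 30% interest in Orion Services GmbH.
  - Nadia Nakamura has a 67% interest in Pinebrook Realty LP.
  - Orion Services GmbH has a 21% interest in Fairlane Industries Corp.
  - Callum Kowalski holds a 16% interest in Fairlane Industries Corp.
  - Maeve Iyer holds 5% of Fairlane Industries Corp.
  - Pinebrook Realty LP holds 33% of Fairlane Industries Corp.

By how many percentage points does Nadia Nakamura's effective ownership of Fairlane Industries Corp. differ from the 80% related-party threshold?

By spousal attribution (R3), Nadia Nakamura is treated as also owning Idris Petrov's interest in Granite Trust, giving 58% + 31% = 89%.
By spousal attribution (R3), Nadia Nakamura is treated as also owning Idris Petrov's interest in Orion Services GmbH, giving 30% + 37% = 67%.
Chain via Granite Trust (R1): 89% × 15% = 13.35% of Fairlane Industries Corp.
Chain via Pinebrook Realty LP (R1): 67% × 33% = 22.11% of Fairlane Industries Corp.
Chain via Orion Services GmbH (R1): 67% × 21% = 14.07% of Fairlane Industries Corp.
Aggregating (R2): 13.35% + 22.11% + 14.07% = 49.53%.
49.53% falls short of the 80% threshold by 30.47 percentage points.

30.47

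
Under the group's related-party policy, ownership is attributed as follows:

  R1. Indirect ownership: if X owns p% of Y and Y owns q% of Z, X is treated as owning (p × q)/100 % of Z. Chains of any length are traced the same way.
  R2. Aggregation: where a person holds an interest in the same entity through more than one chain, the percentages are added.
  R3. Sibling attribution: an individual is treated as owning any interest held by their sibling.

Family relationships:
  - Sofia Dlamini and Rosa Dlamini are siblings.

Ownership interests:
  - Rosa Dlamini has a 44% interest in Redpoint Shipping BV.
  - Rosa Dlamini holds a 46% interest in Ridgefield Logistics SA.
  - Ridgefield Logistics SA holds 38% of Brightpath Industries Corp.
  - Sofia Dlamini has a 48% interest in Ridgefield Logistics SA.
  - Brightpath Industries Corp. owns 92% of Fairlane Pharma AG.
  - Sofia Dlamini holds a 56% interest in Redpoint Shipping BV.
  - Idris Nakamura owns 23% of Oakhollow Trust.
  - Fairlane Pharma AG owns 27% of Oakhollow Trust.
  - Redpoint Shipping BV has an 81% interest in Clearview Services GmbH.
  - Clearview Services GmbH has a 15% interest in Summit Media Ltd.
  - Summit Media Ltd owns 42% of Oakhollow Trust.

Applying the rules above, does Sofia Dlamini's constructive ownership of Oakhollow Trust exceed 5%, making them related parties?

By sibling attribution (R3), Sofia Dlamini is treated as also owning Rosa Dlamini's interest in Ridgefield Logistics SA, giving 48% + 46% = 94%.
By sibling attribution (R3), Sofia Dlamini is treated as also owning Rosa Dlamini's interest in Redpoint Shipping BV, giving 56% + 44% = 100%.
Chain via Ridgefield Logistics SA → Brightpath Industries Corp. → Fairlane Pharma AG (R1): 94% × 38% × 92% × 27% = 8.872848% of Oakhollow Trust.
Chain via Redpoint Shipping BV → Clearview Services GmbH → Summit Media Ltd (R1): 100% × 81% × 15% × 42% = 5.103% of Oakhollow Trust.
Aggregating (R2): 8.872848% + 5.103% = 13.975848%.
13.975848% exceeds the 5% threshold, so Sofia is a related party to Oakhollow Trust.

Yes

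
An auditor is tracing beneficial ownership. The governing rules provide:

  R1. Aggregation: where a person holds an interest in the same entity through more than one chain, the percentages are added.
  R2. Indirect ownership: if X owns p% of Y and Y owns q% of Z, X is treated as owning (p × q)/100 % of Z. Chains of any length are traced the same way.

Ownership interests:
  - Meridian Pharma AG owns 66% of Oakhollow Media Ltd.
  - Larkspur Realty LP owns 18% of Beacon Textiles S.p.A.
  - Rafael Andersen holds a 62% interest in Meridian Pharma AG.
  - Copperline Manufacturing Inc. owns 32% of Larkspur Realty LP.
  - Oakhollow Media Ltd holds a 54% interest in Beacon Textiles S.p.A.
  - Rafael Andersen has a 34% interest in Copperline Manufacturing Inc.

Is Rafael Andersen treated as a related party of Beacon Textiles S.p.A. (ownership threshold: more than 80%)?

No

Chain via Meridian Pharma AG → Oakhollow Media Ltd (R2): 62% × 66% × 54% = 22.0968% of Beacon Textiles S.p.A.
Chain via Copperline Manufacturing Inc. → Larkspur Realty LP (R2): 34% × 32% × 18% = 1.9584% of Beacon Textiles S.p.A.
Aggregating (R1): 22.0968% + 1.9584% = 24.0552%.
24.0552% does not exceed the 80% threshold, so Rafael is not a related party to Beacon Textiles S.p.A.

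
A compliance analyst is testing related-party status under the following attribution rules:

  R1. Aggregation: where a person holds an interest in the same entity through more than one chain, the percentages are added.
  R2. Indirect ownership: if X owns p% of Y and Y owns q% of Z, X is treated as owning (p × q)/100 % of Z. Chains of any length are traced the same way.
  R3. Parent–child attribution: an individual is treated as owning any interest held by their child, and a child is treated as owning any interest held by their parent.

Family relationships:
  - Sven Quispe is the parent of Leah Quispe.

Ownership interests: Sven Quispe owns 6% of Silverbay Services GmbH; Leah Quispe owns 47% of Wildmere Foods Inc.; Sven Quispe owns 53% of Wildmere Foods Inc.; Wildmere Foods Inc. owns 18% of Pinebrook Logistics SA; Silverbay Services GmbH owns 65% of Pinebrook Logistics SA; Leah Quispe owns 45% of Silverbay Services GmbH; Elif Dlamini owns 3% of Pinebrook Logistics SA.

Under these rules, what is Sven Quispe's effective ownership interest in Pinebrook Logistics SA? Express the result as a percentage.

51.15%

By parent–child attribution (R3), Sven Quispe is treated as also owning Leah Quispe's interest in Silverbay Services GmbH, giving 6% + 45% = 51%.
By parent–child attribution (R3), Sven Quispe is treated as also owning Leah Quispe's interest in Wildmere Foods Inc, giving 53% + 47% = 100%.
Chain via Silverbay Services GmbH (R2): 51% × 65% = 33.15% of Pinebrook Logistics SA.
Chain via Wildmere Foods Inc. (R2): 100% × 18% = 18% of Pinebrook Logistics SA.
Aggregating (R1): 33.15% + 18% = 51.15%.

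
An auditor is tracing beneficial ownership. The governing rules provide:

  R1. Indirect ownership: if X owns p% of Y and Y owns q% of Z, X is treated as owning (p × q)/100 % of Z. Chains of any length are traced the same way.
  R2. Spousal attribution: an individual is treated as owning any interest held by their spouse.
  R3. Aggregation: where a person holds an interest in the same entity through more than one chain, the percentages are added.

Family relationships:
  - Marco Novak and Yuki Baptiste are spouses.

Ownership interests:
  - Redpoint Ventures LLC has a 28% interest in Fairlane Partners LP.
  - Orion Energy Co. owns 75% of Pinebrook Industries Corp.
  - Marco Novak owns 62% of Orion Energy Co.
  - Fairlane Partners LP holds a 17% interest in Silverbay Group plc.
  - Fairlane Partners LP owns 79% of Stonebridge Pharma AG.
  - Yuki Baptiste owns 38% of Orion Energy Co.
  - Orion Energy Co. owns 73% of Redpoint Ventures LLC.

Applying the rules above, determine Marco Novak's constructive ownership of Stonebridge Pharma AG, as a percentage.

16.1476%

By spousal attribution (R2), Marco Novak is treated as also owning Yuki Baptiste's interest in Orion Energy Co, giving 62% + 38% = 100%.
Chain via Orion Energy Co. → Redpoint Ventures LLC → Fairlane Partners LP (R1): 100% × 73% × 28% × 79% = 16.1476% of Stonebridge Pharma AG.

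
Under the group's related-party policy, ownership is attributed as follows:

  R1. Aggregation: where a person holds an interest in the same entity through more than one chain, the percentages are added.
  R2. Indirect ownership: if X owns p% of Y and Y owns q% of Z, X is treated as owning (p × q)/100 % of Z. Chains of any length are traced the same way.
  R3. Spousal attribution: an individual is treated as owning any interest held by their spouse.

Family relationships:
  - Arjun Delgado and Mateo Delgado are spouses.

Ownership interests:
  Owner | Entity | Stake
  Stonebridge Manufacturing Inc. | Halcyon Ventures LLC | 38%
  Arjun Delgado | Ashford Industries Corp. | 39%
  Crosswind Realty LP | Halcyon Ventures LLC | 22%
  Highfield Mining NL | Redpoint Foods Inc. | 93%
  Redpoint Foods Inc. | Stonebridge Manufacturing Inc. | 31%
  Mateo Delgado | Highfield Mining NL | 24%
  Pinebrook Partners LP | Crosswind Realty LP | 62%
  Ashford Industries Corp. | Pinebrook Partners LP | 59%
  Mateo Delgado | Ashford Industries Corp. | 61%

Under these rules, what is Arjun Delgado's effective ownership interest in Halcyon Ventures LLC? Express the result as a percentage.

10.676896%

By spousal attribution (R3), Arjun Delgado is treated as also owning Mateo Delgado's interest in Ashford Industries Corp, giving 39% + 61% = 100%.
By spousal attribution (R3), Arjun Delgado is treated as owning Mateo Delgado's 24% interest in Highfield Mining NL.
Chain via Ashford Industries Corp. → Pinebrook Partners LP → Crosswind Realty LP (R2): 100% × 59% × 62% × 22% = 8.0476% of Halcyon Ventures LLC.
Chain via Highfield Mining NL → Redpoint Foods Inc. → Stonebridge Manufacturing Inc. (R2): 24% × 93% × 31% × 38% = 2.629296% of Halcyon Ventures LLC.
Aggregating (R1): 8.0476% + 2.629296% = 10.676896%.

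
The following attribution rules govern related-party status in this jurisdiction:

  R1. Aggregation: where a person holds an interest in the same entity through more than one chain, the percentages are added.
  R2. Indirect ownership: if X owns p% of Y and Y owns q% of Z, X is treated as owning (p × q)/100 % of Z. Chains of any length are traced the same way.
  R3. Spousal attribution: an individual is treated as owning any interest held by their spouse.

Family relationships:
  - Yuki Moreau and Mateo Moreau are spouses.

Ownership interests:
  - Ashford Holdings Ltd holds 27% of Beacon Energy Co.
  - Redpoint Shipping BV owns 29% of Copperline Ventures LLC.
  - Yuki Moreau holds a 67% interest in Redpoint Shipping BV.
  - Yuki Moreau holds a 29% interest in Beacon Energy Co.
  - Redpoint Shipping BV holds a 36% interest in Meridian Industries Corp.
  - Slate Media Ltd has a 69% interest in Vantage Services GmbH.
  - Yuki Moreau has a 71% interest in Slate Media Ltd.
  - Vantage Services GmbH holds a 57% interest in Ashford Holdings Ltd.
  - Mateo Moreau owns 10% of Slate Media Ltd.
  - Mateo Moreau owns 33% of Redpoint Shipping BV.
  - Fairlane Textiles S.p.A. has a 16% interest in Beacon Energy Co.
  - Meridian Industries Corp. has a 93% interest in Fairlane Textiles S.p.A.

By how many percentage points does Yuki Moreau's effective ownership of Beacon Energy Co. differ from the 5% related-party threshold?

By spousal attribution (R3), Yuki Moreau is treated as also owning Mateo Moreau's interest in Slate Media Ltd, giving 71% + 10% = 81%.
By spousal attribution (R3), Yuki Moreau is treated as also owning Mateo Moreau's interest in Redpoint Shipping BV, giving 67% + 33% = 100%.
Chain via Slate Media Ltd → Vantage Services GmbH → Ashford Holdings Ltd (R2): 81% × 69% × 57% × 27% = 8.601471% of Beacon Energy Co.
Chain via Redpoint Shipping BV → Meridian Industries Corp. → Fairlane Textiles S.p.A. (R2): 100% × 36% × 93% × 16% = 5.3568% of Beacon Energy Co.
Direct interest in Beacon Energy Co: 29%.
Aggregating (R1): 8.601471% + 5.3568% + 29% = 42.958271%.
42.958271% exceeds the 5% threshold by 37.958271 percentage points.

37.958271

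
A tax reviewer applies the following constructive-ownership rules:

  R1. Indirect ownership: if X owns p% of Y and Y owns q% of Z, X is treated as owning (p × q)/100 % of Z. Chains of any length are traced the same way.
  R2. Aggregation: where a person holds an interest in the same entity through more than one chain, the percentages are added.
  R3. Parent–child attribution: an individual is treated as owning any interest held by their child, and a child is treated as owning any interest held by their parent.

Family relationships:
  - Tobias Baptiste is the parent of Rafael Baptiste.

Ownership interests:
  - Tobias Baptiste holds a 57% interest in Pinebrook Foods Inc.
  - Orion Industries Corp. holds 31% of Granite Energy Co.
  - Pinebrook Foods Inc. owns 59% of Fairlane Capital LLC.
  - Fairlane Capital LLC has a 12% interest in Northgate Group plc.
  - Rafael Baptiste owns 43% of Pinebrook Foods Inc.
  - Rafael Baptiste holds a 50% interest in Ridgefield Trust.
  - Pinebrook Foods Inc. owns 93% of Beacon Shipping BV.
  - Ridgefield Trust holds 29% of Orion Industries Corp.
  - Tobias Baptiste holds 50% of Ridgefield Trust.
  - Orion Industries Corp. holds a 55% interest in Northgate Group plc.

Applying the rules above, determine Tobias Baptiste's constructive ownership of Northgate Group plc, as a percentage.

By parent–child attribution (R3), Tobias Baptiste is treated as also owning Rafael Baptiste's interest in Ridgefield Trust, giving 50% + 50% = 100%.
By parent–child attribution (R3), Tobias Baptiste is treated as also owning Rafael Baptiste's interest in Pinebrook Foods Inc, giving 57% + 43% = 100%.
Chain via Ridgefield Trust → Orion Industries Corp. (R1): 100% × 29% × 55% = 15.95% of Northgate Group plc.
Chain via Pinebrook Foods Inc. → Fairlane Capital LLC (R1): 100% × 59% × 12% = 7.08% of Northgate Group plc.
Aggregating (R2): 15.95% + 7.08% = 23.03%.

23.03%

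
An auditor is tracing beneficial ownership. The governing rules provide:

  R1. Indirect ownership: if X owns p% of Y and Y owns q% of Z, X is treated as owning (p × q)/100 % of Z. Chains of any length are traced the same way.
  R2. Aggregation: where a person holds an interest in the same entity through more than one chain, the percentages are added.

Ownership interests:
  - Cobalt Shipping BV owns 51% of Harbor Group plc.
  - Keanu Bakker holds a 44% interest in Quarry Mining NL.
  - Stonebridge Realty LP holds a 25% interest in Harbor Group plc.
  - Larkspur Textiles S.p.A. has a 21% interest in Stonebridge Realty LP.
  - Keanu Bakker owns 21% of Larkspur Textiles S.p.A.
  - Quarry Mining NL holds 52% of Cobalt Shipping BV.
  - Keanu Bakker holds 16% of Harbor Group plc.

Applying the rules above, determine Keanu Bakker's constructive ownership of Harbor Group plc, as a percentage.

28.7713%

Chain via Larkspur Textiles S.p.A. → Stonebridge Realty LP (R1): 21% × 21% × 25% = 1.1025% of Harbor Group plc.
Chain via Quarry Mining NL → Cobalt Shipping BV (R1): 44% × 52% × 51% = 11.6688% of Harbor Group plc.
Direct interest in Harbor Group plc: 16%.
Aggregating (R2): 1.1025% + 11.6688% + 16% = 28.7713%.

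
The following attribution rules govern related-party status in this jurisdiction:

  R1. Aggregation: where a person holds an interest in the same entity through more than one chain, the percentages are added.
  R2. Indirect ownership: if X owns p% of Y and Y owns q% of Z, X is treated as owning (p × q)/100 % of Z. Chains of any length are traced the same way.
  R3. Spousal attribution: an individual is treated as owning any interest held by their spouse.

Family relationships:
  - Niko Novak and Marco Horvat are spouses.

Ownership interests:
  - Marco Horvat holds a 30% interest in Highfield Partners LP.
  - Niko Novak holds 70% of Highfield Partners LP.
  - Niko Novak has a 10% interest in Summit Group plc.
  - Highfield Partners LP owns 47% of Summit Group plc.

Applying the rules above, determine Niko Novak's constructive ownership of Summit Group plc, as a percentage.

By spousal attribution (R3), Niko Novak is treated as also owning Marco Horvat's interest in Highfield Partners LP, giving 70% + 30% = 100%.
Chain via Highfield Partners LP (R2): 100% × 47% = 47% of Summit Group plc.
Direct interest in Summit Group plc: 10%.
Aggregating (R1): 47% + 10% = 57%.

57%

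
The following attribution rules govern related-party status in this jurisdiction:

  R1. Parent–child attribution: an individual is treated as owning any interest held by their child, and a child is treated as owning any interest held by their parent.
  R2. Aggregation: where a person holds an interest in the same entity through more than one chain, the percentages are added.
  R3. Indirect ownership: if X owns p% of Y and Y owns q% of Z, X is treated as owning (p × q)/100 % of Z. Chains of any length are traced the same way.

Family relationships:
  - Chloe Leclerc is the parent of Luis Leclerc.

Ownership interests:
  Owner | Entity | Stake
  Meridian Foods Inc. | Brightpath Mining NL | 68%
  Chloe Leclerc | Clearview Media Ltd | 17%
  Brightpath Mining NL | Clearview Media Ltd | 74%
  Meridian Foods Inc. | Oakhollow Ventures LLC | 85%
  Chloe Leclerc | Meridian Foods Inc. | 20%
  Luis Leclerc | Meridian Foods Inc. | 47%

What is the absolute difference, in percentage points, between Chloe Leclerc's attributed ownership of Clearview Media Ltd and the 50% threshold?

0.7144

By parent–child attribution (R1), Chloe Leclerc is treated as also owning Luis Leclerc's interest in Meridian Foods Inc, giving 20% + 47% = 67%.
Chain via Meridian Foods Inc. → Brightpath Mining NL (R3): 67% × 68% × 74% = 33.7144% of Clearview Media Ltd.
Direct interest in Clearview Media Ltd: 17%.
Aggregating (R2): 33.7144% + 17% = 50.7144%.
50.7144% exceeds the 50% threshold by 0.7144 percentage points.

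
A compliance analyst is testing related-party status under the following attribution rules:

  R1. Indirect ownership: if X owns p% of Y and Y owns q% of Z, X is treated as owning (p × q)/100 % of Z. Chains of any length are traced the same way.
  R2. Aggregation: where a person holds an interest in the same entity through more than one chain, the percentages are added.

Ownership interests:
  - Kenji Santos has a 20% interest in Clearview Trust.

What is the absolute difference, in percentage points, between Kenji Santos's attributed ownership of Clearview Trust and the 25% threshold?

Direct interest in Clearview Trust: 20%.
20% falls short of the 25% threshold by 5 percentage points.

5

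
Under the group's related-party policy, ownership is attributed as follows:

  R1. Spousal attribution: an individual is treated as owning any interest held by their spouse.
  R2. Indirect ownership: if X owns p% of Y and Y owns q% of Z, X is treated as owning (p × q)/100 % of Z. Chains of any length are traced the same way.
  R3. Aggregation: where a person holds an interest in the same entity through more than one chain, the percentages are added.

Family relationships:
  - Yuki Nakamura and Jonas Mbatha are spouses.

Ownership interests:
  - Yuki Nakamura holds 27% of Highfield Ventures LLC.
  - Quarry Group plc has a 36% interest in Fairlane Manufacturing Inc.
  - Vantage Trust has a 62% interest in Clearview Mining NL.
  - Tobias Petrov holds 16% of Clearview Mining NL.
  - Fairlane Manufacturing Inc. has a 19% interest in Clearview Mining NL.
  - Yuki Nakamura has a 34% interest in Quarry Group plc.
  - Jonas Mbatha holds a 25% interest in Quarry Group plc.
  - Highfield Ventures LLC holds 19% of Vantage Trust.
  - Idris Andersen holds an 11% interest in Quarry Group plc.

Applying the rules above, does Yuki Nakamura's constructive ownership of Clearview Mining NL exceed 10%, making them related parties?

No

By spousal attribution (R1), Yuki Nakamura is treated as also owning Jonas Mbatha's interest in Quarry Group plc, giving 34% + 25% = 59%.
Chain via Highfield Ventures LLC → Vantage Trust (R2): 27% × 19% × 62% = 3.1806% of Clearview Mining NL.
Chain via Quarry Group plc → Fairlane Manufacturing Inc. (R2): 59% × 36% × 19% = 4.0356% of Clearview Mining NL.
Aggregating (R3): 3.1806% + 4.0356% = 7.2162%.
7.2162% does not exceed the 10% threshold, so Yuki is not a related party to Clearview Mining NL.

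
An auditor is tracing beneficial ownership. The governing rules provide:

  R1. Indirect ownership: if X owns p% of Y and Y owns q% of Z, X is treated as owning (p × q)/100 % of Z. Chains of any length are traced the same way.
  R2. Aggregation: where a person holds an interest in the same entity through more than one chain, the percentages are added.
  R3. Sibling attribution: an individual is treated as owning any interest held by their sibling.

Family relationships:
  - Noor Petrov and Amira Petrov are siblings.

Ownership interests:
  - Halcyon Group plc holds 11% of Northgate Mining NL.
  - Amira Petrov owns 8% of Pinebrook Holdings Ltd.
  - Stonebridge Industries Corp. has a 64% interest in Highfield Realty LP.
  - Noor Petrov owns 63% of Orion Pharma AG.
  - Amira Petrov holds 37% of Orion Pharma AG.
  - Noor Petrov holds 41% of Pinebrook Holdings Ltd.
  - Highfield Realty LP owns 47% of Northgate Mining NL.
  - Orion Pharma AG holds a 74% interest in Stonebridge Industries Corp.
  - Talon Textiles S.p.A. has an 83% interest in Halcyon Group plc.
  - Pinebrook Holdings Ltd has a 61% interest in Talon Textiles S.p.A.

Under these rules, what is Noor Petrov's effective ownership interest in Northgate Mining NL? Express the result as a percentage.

By sibling attribution (R3), Noor Petrov is treated as also owning Amira Petrov's interest in Orion Pharma AG, giving 63% + 37% = 100%.
By sibling attribution (R3), Noor Petrov is treated as also owning Amira Petrov's interest in Pinebrook Holdings Ltd, giving 41% + 8% = 49%.
Chain via Orion Pharma AG → Stonebridge Industries Corp. → Highfield Realty LP (R1): 100% × 74% × 64% × 47% = 22.2592% of Northgate Mining NL.
Chain via Pinebrook Holdings Ltd → Talon Textiles S.p.A. → Halcyon Group plc (R1): 49% × 61% × 83% × 11% = 2.728957% of Northgate Mining NL.
Aggregating (R2): 22.2592% + 2.728957% = 24.988157%.

24.988157%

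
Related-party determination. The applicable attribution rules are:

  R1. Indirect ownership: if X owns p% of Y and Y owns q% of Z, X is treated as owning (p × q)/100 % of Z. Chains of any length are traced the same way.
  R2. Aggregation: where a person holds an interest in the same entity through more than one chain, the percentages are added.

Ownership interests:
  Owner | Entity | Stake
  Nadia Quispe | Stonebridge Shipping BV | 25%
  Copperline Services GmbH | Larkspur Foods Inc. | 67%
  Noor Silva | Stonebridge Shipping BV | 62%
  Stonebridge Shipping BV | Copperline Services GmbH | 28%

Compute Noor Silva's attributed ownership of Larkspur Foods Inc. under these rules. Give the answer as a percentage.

11.6312%

Chain via Stonebridge Shipping BV → Copperline Services GmbH (R1): 62% × 28% × 67% = 11.6312% of Larkspur Foods Inc.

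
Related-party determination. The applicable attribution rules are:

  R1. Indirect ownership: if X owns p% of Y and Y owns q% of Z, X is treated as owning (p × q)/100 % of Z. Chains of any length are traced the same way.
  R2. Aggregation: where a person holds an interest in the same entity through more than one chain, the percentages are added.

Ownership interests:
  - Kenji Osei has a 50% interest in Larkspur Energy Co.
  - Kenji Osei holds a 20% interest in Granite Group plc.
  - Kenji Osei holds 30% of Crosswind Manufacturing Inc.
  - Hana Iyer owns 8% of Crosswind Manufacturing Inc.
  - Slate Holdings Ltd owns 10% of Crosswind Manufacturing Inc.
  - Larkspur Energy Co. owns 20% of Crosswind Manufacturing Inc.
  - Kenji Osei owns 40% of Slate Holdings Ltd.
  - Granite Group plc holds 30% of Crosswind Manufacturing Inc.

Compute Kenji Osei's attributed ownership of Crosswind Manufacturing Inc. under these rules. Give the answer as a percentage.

50%

Chain via Slate Holdings Ltd (R1): 40% × 10% = 4% of Crosswind Manufacturing Inc.
Chain via Granite Group plc (R1): 20% × 30% = 6% of Crosswind Manufacturing Inc.
Chain via Larkspur Energy Co. (R1): 50% × 20% = 10% of Crosswind Manufacturing Inc.
Direct interest in Crosswind Manufacturing Inc: 30%.
Aggregating (R2): 4% + 6% + 10% + 30% = 50%.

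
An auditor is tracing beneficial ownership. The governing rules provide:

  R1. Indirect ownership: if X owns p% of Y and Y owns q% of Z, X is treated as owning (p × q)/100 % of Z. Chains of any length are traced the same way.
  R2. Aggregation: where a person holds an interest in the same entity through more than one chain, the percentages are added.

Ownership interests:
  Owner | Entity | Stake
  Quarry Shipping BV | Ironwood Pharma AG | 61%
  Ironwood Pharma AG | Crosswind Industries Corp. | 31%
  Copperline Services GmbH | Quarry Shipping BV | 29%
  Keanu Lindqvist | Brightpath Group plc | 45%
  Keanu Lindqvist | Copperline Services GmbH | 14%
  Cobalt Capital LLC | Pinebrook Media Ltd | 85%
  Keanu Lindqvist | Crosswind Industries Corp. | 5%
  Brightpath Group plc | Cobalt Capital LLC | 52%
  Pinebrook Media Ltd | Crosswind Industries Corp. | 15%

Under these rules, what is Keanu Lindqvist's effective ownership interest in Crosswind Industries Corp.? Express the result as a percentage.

Chain via Copperline Services GmbH → Quarry Shipping BV → Ironwood Pharma AG (R1): 14% × 29% × 61% × 31% = 0.767746% of Crosswind Industries Corp.
Chain via Brightpath Group plc → Cobalt Capital LLC → Pinebrook Media Ltd (R1): 45% × 52% × 85% × 15% = 2.9835% of Crosswind Industries Corp.
Direct interest in Crosswind Industries Corp: 5%.
Aggregating (R2): 0.767746% + 2.9835% + 5% = 8.751246%.

8.751246%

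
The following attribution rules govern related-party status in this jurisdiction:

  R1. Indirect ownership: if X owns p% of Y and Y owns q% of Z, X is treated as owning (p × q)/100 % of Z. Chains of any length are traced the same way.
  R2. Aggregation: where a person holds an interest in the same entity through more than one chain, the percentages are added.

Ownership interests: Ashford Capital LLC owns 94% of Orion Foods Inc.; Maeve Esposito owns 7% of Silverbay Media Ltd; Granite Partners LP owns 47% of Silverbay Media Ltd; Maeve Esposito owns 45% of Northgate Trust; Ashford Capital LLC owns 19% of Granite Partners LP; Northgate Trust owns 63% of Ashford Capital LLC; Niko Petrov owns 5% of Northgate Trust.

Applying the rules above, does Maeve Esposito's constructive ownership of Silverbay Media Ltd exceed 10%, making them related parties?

No

Chain via Northgate Trust → Ashford Capital LLC → Granite Partners LP (R1): 45% × 63% × 19% × 47% = 2.531655% of Silverbay Media Ltd.
Direct interest in Silverbay Media Ltd: 7%.
Aggregating (R2): 2.531655% + 7% = 9.531655%.
9.531655% does not exceed the 10% threshold, so Maeve is not a related party to Silverbay Media Ltd.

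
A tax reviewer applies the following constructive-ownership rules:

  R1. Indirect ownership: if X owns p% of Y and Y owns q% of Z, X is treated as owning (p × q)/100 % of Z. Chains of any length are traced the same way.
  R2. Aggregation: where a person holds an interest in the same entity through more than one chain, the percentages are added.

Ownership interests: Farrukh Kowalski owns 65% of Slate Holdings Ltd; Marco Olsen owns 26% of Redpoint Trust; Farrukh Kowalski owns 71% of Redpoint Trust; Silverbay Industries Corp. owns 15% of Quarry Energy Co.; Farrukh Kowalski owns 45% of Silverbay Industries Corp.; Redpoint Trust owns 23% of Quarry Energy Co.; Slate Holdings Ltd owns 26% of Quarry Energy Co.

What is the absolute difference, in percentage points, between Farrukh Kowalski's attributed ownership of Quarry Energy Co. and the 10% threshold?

Chain via Silverbay Industries Corp. (R1): 45% × 15% = 6.75% of Quarry Energy Co.
Chain via Redpoint Trust (R1): 71% × 23% = 16.33% of Quarry Energy Co.
Chain via Slate Holdings Ltd (R1): 65% × 26% = 16.9% of Quarry Energy Co.
Aggregating (R2): 6.75% + 16.33% + 16.9% = 39.98%.
39.98% exceeds the 10% threshold by 29.98 percentage points.

29.98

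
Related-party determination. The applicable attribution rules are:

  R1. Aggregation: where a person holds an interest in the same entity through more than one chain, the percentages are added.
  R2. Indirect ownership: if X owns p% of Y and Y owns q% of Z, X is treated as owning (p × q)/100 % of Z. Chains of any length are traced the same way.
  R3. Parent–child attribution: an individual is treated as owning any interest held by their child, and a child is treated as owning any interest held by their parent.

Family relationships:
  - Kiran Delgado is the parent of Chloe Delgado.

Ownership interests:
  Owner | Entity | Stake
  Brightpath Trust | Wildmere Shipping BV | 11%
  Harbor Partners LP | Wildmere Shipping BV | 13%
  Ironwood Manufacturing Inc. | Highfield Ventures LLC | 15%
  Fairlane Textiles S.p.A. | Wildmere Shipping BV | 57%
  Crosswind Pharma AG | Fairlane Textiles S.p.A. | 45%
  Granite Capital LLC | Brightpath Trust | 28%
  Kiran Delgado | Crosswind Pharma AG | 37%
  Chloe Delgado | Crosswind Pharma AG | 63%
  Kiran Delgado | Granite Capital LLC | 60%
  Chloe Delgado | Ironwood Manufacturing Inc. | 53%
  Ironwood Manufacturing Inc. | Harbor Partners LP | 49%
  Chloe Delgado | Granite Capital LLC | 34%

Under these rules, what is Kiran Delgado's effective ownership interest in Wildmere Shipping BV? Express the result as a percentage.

31.9213%

By parent–child attribution (R3), Kiran Delgado is treated as also owning Chloe Delgado's interest in Granite Capital LLC, giving 60% + 34% = 94%.
By parent–child attribution (R3), Kiran Delgado is treated as also owning Chloe Delgado's interest in Crosswind Pharma AG, giving 37% + 63% = 100%.
By parent–child attribution (R3), Kiran Delgado is treated as owning Chloe Delgado's 53% interest in Ironwood Manufacturing Inc.
Chain via Granite Capital LLC → Brightpath Trust (R2): 94% × 28% × 11% = 2.8952% of Wildmere Shipping BV.
Chain via Crosswind Pharma AG → Fairlane Textiles S.p.A. (R2): 100% × 45% × 57% = 25.65% of Wildmere Shipping BV.
Chain via Ironwood Manufacturing Inc. → Harbor Partners LP (R2): 53% × 49% × 13% = 3.3761% of Wildmere Shipping BV.
Aggregating (R1): 2.8952% + 25.65% + 3.3761% = 31.9213%.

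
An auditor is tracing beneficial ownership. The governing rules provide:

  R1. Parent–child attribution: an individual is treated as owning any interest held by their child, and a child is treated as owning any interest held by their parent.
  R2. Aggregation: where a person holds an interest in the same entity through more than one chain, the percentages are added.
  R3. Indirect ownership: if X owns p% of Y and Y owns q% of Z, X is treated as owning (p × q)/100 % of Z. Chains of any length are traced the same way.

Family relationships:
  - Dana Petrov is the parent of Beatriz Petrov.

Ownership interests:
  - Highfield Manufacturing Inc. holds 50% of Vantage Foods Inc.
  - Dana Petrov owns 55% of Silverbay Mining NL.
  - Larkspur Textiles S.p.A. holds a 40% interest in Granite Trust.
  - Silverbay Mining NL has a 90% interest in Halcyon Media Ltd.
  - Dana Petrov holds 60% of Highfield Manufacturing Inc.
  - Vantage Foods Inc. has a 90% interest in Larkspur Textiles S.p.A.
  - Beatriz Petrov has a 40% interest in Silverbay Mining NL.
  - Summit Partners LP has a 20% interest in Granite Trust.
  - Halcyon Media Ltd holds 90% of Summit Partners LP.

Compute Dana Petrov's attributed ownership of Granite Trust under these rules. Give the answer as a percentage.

By parent–child attribution (R1), Dana Petrov is treated as also owning Beatriz Petrov's interest in Silverbay Mining NL, giving 55% + 40% = 95%.
Chain via Highfield Manufacturing Inc. → Vantage Foods Inc. → Larkspur Textiles S.p.A. (R3): 60% × 50% × 90% × 40% = 10.8% of Granite Trust.
Chain via Silverbay Mining NL → Halcyon Media Ltd → Summit Partners LP (R3): 95% × 90% × 90% × 20% = 15.39% of Granite Trust.
Aggregating (R2): 10.8% + 15.39% = 26.19%.

26.19%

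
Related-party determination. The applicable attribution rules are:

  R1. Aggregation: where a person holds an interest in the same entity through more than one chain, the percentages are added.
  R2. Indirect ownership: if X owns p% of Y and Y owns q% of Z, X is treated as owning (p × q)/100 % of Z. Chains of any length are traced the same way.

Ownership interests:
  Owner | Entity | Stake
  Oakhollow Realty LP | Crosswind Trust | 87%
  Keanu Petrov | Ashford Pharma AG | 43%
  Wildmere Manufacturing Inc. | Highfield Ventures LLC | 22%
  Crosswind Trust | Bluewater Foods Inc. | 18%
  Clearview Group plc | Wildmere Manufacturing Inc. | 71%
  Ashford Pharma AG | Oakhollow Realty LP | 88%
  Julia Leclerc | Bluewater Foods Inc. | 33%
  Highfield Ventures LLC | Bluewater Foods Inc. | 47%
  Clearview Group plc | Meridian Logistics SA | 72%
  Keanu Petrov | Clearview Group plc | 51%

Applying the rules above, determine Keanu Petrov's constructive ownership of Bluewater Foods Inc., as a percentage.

Chain via Clearview Group plc → Wildmere Manufacturing Inc. → Highfield Ventures LLC (R2): 51% × 71% × 22% × 47% = 3.744114% of Bluewater Foods Inc.
Chain via Ashford Pharma AG → Oakhollow Realty LP → Crosswind Trust (R2): 43% × 88% × 87% × 18% = 5.925744% of Bluewater Foods Inc.
Aggregating (R1): 3.744114% + 5.925744% = 9.669858%.

9.669858%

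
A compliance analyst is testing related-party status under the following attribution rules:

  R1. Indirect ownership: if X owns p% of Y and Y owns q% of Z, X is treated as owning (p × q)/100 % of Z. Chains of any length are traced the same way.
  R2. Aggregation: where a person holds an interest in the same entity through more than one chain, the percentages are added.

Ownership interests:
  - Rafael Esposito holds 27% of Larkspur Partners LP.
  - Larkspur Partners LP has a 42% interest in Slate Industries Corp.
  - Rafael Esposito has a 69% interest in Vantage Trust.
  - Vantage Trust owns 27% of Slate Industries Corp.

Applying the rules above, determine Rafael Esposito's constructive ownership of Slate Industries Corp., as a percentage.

Chain via Vantage Trust (R1): 69% × 27% = 18.63% of Slate Industries Corp.
Chain via Larkspur Partners LP (R1): 27% × 42% = 11.34% of Slate Industries Corp.
Aggregating (R2): 18.63% + 11.34% = 29.97%.

29.97%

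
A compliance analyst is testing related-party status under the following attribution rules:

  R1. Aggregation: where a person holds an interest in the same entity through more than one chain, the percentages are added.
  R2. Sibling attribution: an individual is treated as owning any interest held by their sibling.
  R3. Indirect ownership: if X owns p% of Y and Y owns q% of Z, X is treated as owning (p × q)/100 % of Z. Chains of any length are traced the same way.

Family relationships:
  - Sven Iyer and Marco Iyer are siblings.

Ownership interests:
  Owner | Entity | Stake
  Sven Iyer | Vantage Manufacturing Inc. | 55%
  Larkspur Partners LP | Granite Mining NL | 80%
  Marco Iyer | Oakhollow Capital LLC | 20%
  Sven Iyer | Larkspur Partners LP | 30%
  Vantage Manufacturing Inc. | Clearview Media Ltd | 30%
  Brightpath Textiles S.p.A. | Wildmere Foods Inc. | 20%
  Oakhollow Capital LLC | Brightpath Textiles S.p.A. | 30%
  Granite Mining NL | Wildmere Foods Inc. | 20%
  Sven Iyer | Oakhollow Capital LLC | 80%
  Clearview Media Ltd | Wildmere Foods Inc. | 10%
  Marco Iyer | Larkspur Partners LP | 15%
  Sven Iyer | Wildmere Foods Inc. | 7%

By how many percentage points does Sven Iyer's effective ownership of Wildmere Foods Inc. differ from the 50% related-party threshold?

28.15

By sibling attribution (R2), Sven Iyer is treated as also owning Marco Iyer's interest in Larkspur Partners LP, giving 30% + 15% = 45%.
By sibling attribution (R2), Sven Iyer is treated as also owning Marco Iyer's interest in Oakhollow Capital LLC, giving 80% + 20% = 100%.
Chain via Vantage Manufacturing Inc. → Clearview Media Ltd (R3): 55% × 30% × 10% = 1.65% of Wildmere Foods Inc.
Chain via Larkspur Partners LP → Granite Mining NL (R3): 45% × 80% × 20% = 7.2% of Wildmere Foods Inc.
Chain via Oakhollow Capital LLC → Brightpath Textiles S.p.A. (R3): 100% × 30% × 20% = 6% of Wildmere Foods Inc.
Direct interest in Wildmere Foods Inc: 7%.
Aggregating (R1): 1.65% + 7.2% + 6% + 7% = 21.85%.
21.85% falls short of the 50% threshold by 28.15 percentage points.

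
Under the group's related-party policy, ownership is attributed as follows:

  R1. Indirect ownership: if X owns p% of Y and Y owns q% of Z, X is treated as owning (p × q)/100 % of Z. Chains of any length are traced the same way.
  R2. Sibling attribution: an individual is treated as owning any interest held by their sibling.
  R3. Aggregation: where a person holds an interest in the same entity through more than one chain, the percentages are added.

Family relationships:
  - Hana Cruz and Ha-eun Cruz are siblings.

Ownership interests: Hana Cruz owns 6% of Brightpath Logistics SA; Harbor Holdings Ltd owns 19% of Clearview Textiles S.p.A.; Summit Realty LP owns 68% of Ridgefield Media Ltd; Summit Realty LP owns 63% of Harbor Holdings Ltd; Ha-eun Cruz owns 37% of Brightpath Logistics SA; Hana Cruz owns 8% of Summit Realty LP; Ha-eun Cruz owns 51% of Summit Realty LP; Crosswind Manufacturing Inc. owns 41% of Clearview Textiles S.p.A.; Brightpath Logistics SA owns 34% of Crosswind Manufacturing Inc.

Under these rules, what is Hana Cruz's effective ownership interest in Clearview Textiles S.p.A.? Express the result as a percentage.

By sibling attribution (R2), Hana Cruz is treated as also owning Ha-eun Cruz's interest in Brightpath Logistics SA, giving 6% + 37% = 43%.
By sibling attribution (R2), Hana Cruz is treated as also owning Ha-eun Cruz's interest in Summit Realty LP, giving 8% + 51% = 59%.
Chain via Brightpath Logistics SA → Crosswind Manufacturing Inc. (R1): 43% × 34% × 41% = 5.9942% of Clearview Textiles S.p.A.
Chain via Summit Realty LP → Harbor Holdings Ltd (R1): 59% × 63% × 19% = 7.0623% of Clearview Textiles S.p.A.
Aggregating (R3): 5.9942% + 7.0623% = 13.0565%.

13.0565%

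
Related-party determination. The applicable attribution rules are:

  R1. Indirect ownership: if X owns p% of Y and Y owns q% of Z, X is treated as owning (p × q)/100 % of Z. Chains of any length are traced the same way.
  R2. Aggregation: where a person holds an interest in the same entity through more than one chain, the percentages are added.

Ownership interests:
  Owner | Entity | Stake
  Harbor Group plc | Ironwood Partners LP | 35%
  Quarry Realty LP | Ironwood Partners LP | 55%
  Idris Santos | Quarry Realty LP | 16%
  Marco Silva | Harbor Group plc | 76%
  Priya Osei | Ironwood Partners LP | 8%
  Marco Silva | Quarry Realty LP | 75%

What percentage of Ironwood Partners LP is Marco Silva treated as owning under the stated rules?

Chain via Harbor Group plc (R1): 76% × 35% = 26.6% of Ironwood Partners LP.
Chain via Quarry Realty LP (R1): 75% × 55% = 41.25% of Ironwood Partners LP.
Aggregating (R2): 26.6% + 41.25% = 67.85%.

67.85%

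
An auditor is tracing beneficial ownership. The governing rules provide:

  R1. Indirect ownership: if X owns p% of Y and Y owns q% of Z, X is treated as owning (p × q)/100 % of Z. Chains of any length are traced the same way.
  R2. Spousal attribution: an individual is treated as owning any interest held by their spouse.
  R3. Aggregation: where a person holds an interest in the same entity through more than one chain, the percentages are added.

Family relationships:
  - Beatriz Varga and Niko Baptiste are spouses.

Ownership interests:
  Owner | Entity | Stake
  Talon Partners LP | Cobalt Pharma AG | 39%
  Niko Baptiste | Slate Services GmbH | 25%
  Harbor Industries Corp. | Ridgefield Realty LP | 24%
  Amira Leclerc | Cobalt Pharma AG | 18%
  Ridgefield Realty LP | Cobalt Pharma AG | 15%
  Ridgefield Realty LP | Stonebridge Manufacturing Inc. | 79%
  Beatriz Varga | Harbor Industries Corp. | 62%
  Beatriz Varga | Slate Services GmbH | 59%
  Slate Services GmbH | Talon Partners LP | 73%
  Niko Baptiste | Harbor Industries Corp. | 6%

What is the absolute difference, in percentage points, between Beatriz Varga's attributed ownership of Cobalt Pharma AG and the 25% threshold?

By spousal attribution (R2), Beatriz Varga is treated as also owning Niko Baptiste's interest in Slate Services GmbH, giving 59% + 25% = 84%.
By spousal attribution (R2), Beatriz Varga is treated as also owning Niko Baptiste's interest in Harbor Industries Corp, giving 62% + 6% = 68%.
Chain via Slate Services GmbH → Talon Partners LP (R1): 84% × 73% × 39% = 23.9148% of Cobalt Pharma AG.
Chain via Harbor Industries Corp. → Ridgefield Realty LP (R1): 68% × 24% × 15% = 2.448% of Cobalt Pharma AG.
Aggregating (R3): 23.9148% + 2.448% = 26.3628%.
26.3628% exceeds the 25% threshold by 1.3628 percentage points.

1.3628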